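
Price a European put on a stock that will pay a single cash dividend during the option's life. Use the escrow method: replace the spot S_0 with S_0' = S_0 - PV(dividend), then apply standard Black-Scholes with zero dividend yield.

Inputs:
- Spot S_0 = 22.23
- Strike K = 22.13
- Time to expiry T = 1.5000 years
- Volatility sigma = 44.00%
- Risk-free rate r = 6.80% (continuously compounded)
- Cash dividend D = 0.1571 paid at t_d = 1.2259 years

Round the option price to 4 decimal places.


PV(D) = D * exp(-r * t_d) = 0.1571 * 0.92001878 = 0.14453495
S_0' = S_0 - PV(D) = 22.2300 - 0.14453495 = 22.08546505
d1 = (ln(S_0'/K) + (r + sigma^2/2)*T) / (sigma*sqrt(T)) = 0.45498446
d2 = d1 - sigma*sqrt(T) = -0.08390329
exp(-rT) = 0.90302955
N(-d1) = 0.32456021; N(-d2) = 0.53343334
P = K * exp(-rT) * N(-d2) - S_0' * N(-d1) = 22.1300 * 0.90302955 * 0.53343334 - 22.08546505 * 0.32456021 = 3.4921

Answer: Price = 3.4921


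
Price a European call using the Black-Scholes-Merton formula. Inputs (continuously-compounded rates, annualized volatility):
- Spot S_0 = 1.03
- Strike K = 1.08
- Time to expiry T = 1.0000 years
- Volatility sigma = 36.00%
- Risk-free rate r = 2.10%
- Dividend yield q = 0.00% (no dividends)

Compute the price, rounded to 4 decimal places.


Answer: Price = 0.1357

Derivation:
d1 = (ln(S/K) + (r - q + 0.5*sigma^2) * T) / (sigma * sqrt(T)) = 0.10666045
d2 = d1 - sigma * sqrt(T) = -0.25333955
exp(-rT) = 0.97921896; exp(-qT) = 1.00000000
C = S_0 * exp(-qT) * N(d1) - K * exp(-rT) * N(d2)
N(d1) = 0.54247082; N(d2) = 0.40000292
C = 1.0300 * 1.00000000 * 0.54247082 - 1.0800 * 0.97921896 * 0.40000292 = 0.1357


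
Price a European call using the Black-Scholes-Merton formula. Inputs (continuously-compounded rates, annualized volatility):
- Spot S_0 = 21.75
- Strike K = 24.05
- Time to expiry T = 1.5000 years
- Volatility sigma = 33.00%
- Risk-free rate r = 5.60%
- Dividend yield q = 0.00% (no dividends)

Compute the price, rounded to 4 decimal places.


d1 = (ln(S/K) + (r - q + 0.5*sigma^2) * T) / (sigma * sqrt(T)) = 0.16120552
d2 = d1 - sigma * sqrt(T) = -0.24296028
exp(-rT) = 0.91943126; exp(-qT) = 1.00000000
C = S_0 * exp(-qT) * N(d1) - K * exp(-rT) * N(d2)
N(d1) = 0.56403423; N(d2) = 0.40401808
C = 21.7500 * 1.00000000 * 0.56403423 - 24.0500 * 0.91943126 * 0.40401808 = 3.3340

Answer: Price = 3.3340


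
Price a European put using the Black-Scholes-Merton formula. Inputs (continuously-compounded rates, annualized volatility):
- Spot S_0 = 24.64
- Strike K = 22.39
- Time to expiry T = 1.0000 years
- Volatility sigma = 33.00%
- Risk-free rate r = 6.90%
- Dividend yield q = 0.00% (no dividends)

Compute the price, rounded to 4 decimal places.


d1 = (ln(S/K) + (r - q + 0.5*sigma^2) * T) / (sigma * sqrt(T)) = 0.66426275
d2 = d1 - sigma * sqrt(T) = 0.33426275
exp(-rT) = 0.93332668; exp(-qT) = 1.00000000
P = K * exp(-rT) * N(-d2) - S_0 * exp(-qT) * N(-d1)
N(-d1) = 0.25326108; N(-d2) = 0.36909065
P = 22.3900 * 0.93332668 * 0.36909065 - 24.6400 * 1.00000000 * 0.25326108 = 1.4726

Answer: Price = 1.4726


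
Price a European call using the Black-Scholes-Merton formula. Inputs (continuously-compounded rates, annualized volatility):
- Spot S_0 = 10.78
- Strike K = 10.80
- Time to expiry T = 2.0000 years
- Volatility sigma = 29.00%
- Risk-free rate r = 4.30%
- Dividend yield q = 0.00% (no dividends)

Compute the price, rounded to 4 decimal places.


d1 = (ln(S/K) + (r - q + 0.5*sigma^2) * T) / (sigma * sqrt(T)) = 0.41023515
d2 = d1 - sigma * sqrt(T) = 0.00011321
exp(-rT) = 0.91759423; exp(-qT) = 1.00000000
C = S_0 * exp(-qT) * N(d1) - K * exp(-rT) * N(d2)
N(d1) = 0.65918327; N(d2) = 0.50004517
C = 10.7800 * 1.00000000 * 0.65918327 - 10.8000 * 0.91759423 * 0.50004517 = 2.1505

Answer: Price = 2.1505


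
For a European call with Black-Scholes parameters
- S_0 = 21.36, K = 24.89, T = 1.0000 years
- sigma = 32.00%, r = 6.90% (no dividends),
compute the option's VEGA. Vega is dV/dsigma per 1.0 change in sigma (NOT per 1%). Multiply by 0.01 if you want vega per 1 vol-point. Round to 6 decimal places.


Answer: Vega = 8.476907

Derivation:
d1 = -0.1023315696; d2 = -0.4223315696
phi(d1) = 0.3968589273; exp(-qT) = 1.0000000000; exp(-rT) = 0.9333266801
Vega = S * exp(-qT) * phi(d1) * sqrt(T) = 21.3600 * 1.0000000000 * 0.3968589273 * 1.0000000000 = 8.476907


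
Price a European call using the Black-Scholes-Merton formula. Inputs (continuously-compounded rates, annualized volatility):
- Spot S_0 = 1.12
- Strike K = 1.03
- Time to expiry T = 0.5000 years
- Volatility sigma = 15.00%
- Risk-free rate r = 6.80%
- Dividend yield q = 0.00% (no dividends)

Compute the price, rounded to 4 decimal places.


d1 = (ln(S/K) + (r - q + 0.5*sigma^2) * T) / (sigma * sqrt(T)) = 1.16337811
d2 = d1 - sigma * sqrt(T) = 1.05731210
exp(-rT) = 0.96657150; exp(-qT) = 1.00000000
C = S_0 * exp(-qT) * N(d1) - K * exp(-rT) * N(d2)
N(d1) = 0.87766194; N(d2) = 0.85481541
C = 1.1200 * 1.00000000 * 0.87766194 - 1.0300 * 0.96657150 * 0.85481541 = 0.1320

Answer: Price = 0.1320


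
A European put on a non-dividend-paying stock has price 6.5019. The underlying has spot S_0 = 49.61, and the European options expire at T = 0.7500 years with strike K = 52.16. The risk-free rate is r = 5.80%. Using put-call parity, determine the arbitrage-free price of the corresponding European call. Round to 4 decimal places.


Answer: Call price = 6.1722

Derivation:
Put-call parity: C - P = S_0 * exp(-qT) - K * exp(-rT).
S_0 * exp(-qT) = 49.6100 * 1.00000000 = 49.61000000
K * exp(-rT) = 52.1600 * 0.95743255 = 49.93968202
C = P + S*exp(-qT) - K*exp(-rT)
C = 6.5019 + 49.61000000 - 49.93968202 = 6.1722


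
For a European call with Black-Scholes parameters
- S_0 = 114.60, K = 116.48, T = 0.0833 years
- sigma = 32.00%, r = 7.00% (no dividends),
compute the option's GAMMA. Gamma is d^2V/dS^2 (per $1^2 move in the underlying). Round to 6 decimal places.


Answer: Gamma = 0.037608

Derivation:
d1 = -0.0668685895; d2 = -0.1592261555
phi(d1) = 0.3980513598; exp(-qT) = 1.0000000000; exp(-rT) = 0.9941859673
Gamma = exp(-qT) * phi(d1) / (S * sigma * sqrt(T)) = 1.0000000000 * 0.3980513598 / (114.6000 * 0.3200 * 0.2886173938) = 0.037608


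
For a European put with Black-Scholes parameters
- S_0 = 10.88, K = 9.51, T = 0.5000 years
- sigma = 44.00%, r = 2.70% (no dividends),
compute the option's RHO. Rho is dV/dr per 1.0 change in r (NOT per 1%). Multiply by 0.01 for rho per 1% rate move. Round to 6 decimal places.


Answer: Rho = -1.756099

Derivation:
d1 = 0.6315182390; d2 = 0.3203912553
phi(d1) = 0.3268198503; exp(-qT) = 1.0000000000; exp(-rT) = 0.9865907163
N(-d2) = 0.3743358769
Rho = -K*T*exp(-rT)*N(-d2) = -9.5100 * 0.5000 * 0.9865907163 * 0.3743358769 = -1.756099


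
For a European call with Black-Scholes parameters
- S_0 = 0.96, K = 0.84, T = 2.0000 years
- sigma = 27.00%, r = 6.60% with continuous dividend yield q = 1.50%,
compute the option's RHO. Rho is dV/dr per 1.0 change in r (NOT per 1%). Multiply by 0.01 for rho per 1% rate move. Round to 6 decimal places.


d1 = 0.8077552935; d2 = 0.4259176317
phi(d1) = 0.2878911446; exp(-qT) = 0.9704455335; exp(-rT) = 0.8763409951
N(d2) = 0.6649160667
Rho = K*T*exp(-rT)*N(d2) = 0.8400 * 2.0000 * 0.8763409951 * 0.6649160667 = 0.978925

Answer: Rho = 0.978925


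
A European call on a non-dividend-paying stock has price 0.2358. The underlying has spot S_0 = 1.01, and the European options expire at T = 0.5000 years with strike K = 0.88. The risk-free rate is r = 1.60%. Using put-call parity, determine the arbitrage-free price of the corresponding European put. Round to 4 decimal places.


Put-call parity: C - P = S_0 * exp(-qT) - K * exp(-rT).
S_0 * exp(-qT) = 1.0100 * 1.00000000 = 1.01000000
K * exp(-rT) = 0.8800 * 0.99203191 = 0.87298809
P = C - S*exp(-qT) + K*exp(-rT)
P = 0.2358 - 1.01000000 + 0.87298809 = 0.0988

Answer: Put price = 0.0988


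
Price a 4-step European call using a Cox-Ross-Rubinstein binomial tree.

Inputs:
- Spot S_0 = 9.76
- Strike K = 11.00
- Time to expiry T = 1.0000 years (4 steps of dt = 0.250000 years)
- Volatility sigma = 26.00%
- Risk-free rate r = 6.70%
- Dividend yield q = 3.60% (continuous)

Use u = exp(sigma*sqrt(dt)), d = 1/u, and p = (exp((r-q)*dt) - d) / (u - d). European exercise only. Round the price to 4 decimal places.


dt = T/N = 0.250000
u = exp(sigma*sqrt(dt)) = 1.138828; d = 1/u = 0.878095
p = (exp((r-q)*dt) - d) / (u - d) = 0.497385
Discount per step: exp(-r*dt) = 0.983390
Stock lattice S(k, i) with i counting down-moves:
  k=0: S(0,0) = 9.7600
  k=1: S(1,0) = 11.1150; S(1,1) = 8.5702
  k=2: S(2,0) = 12.6580; S(2,1) = 9.7600; S(2,2) = 7.5255
  k=3: S(3,0) = 14.4153; S(3,1) = 11.1150; S(3,2) = 8.5702; S(3,3) = 6.6081
  k=4: S(4,0) = 16.4166; S(4,1) = 12.6580; S(4,2) = 9.7600; S(4,3) = 7.5255; S(4,4) = 5.8025
Terminal payoffs V(N, i) = max(S_T - K, 0):
  V(4,0) = 5.416590; V(4,1) = 1.658038; V(4,2) = 0.000000; V(4,3) = 0.000000; V(4,4) = 0.000000
Backward induction: V(k, i) = exp(-r*dt) * [p * V(k+1, i) + (1-p) * V(k+1, i+1)].
  V(3,0) = exp(-r*dt) * [p*5.416590 + (1-p)*1.658038] = 3.468892
  V(3,1) = exp(-r*dt) * [p*1.658038 + (1-p)*0.000000] = 0.810985
  V(3,2) = exp(-r*dt) * [p*0.000000 + (1-p)*0.000000] = 0.000000
  V(3,3) = exp(-r*dt) * [p*0.000000 + (1-p)*0.000000] = 0.000000
  V(2,0) = exp(-r*dt) * [p*3.468892 + (1-p)*0.810985] = 2.097558
  V(2,1) = exp(-r*dt) * [p*0.810985 + (1-p)*0.000000] = 0.396672
  V(2,2) = exp(-r*dt) * [p*0.000000 + (1-p)*0.000000] = 0.000000
  V(1,0) = exp(-r*dt) * [p*2.097558 + (1-p)*0.396672] = 1.222026
  V(1,1) = exp(-r*dt) * [p*0.396672 + (1-p)*0.000000] = 0.194021
  V(0,0) = exp(-r*dt) * [p*1.222026 + (1-p)*0.194021] = 0.693619

Answer: Price = V(0,0) = 0.6936


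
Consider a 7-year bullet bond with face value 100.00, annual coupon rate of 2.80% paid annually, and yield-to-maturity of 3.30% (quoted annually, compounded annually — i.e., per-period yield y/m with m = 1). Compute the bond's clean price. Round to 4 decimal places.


Coupon per period c = face * coupon_rate / m = 2.800000
Periods per year m = 1; per-period yield y/m = 0.033000
Number of cashflows N = 7
Cashflows (t years, CF_t, discount factor 1/(1+y/m)^(m*t), PV):
  t = 1.0000: CF_t = 2.800000, DF = 0.968054, PV = 2.710552
  t = 2.0000: CF_t = 2.800000, DF = 0.937129, PV = 2.623961
  t = 3.0000: CF_t = 2.800000, DF = 0.907192, PV = 2.540137
  t = 4.0000: CF_t = 2.800000, DF = 0.878211, PV = 2.458990
  t = 5.0000: CF_t = 2.800000, DF = 0.850156, PV = 2.380436
  t = 6.0000: CF_t = 2.800000, DF = 0.822997, PV = 2.304391
  t = 7.0000: CF_t = 102.800000, DF = 0.796705, PV = 81.901313
Price P = sum_t PV_t = 96.919778

Answer: Price = 96.9198


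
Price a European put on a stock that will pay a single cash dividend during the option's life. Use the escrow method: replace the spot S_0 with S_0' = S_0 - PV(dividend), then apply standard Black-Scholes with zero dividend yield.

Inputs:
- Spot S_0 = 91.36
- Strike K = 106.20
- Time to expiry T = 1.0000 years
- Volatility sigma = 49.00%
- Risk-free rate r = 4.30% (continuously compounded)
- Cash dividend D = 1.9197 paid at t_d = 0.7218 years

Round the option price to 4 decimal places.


PV(D) = D * exp(-r * t_d) = 1.9197 * 0.96943932 = 1.86103265
S_0' = S_0 - PV(D) = 91.3600 - 1.86103265 = 89.49896735
d1 = (ln(S_0'/K) + (r + sigma^2/2)*T) / (sigma*sqrt(T)) = -0.01642249
d2 = d1 - sigma*sqrt(T) = -0.50642249
exp(-rT) = 0.95791139
N(-d1) = 0.50655133; N(-d2) = 0.69371996
P = K * exp(-rT) * N(-d2) - S_0' * N(-d1) = 106.2000 * 0.95791139 * 0.69371996 - 89.49896735 * 0.50655133 = 25.2364

Answer: Price = 25.2364


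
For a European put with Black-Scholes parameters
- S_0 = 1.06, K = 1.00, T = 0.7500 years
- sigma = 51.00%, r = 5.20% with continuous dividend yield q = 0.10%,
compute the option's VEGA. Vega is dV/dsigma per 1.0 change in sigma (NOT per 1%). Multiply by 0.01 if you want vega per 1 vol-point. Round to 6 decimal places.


Answer: Vega = 0.332278

Derivation:
d1 = 0.4393667430; d2 = -0.0023062129
phi(d1) = 0.3622357266; exp(-qT) = 0.9992502812; exp(-rT) = 0.9617507091
Vega = S * exp(-qT) * phi(d1) * sqrt(T) = 1.0600 * 0.9992502812 * 0.3622357266 * 0.8660254038 = 0.332278


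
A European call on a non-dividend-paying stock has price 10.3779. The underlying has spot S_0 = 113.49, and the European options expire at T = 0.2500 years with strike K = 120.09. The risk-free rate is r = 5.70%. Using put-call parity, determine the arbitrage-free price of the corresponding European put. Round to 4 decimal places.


Put-call parity: C - P = S_0 * exp(-qT) - K * exp(-rT).
S_0 * exp(-qT) = 113.4900 * 1.00000000 = 113.49000000
K * exp(-rT) = 120.0900 * 0.98585105 = 118.39085268
P = C - S*exp(-qT) + K*exp(-rT)
P = 10.3779 - 113.49000000 + 118.39085268 = 15.2788

Answer: Put price = 15.2788


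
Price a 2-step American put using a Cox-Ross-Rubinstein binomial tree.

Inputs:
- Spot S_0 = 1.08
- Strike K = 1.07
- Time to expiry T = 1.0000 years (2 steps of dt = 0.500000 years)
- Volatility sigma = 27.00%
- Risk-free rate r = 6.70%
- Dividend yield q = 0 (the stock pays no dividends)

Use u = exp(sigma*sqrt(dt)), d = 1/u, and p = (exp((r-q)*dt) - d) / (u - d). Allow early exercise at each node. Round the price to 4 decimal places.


Answer: Price = V(0,0) = 0.0789

Derivation:
dt = T/N = 0.500000
u = exp(sigma*sqrt(dt)) = 1.210361; d = 1/u = 0.826200
p = (exp((r-q)*dt) - d) / (u - d) = 0.541095
Discount per step: exp(-r*dt) = 0.967055
Stock lattice S(k, i) with i counting down-moves:
  k=0: S(0,0) = 1.0800
  k=1: S(1,0) = 1.3072; S(1,1) = 0.8923
  k=2: S(2,0) = 1.5822; S(2,1) = 1.0800; S(2,2) = 0.7372
Terminal payoffs V(N, i) = max(K - S_T, 0):
  V(2,0) = 0.000000; V(2,1) = 0.000000; V(2,2) = 0.332786
Backward induction: V(k, i) = exp(-r*dt) * [p * V(k+1, i) + (1-p) * V(k+1, i+1)]; then take max(V_cont, immediate exercise) for American.
  V(1,0) = exp(-r*dt) * [p*0.000000 + (1-p)*0.000000] = 0.000000; exercise = 0.000000; V(1,0) = max -> 0.000000
  V(1,1) = exp(-r*dt) * [p*0.000000 + (1-p)*0.332786] = 0.147686; exercise = 0.177704; V(1,1) = max -> 0.177704
  V(0,0) = exp(-r*dt) * [p*0.000000 + (1-p)*0.177704] = 0.078863; exercise = 0.000000; V(0,0) = max -> 0.078863


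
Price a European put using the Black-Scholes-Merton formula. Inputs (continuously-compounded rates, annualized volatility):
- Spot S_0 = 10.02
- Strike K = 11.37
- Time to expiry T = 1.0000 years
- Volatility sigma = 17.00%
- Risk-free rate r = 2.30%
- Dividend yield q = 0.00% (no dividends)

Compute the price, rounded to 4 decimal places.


d1 = (ln(S/K) + (r - q + 0.5*sigma^2) * T) / (sigma * sqrt(T)) = -0.52320713
d2 = d1 - sigma * sqrt(T) = -0.69320713
exp(-rT) = 0.97726248; exp(-qT) = 1.00000000
P = K * exp(-rT) * N(-d2) - S_0 * exp(-qT) * N(-d1)
N(-d1) = 0.69958494; N(-d2) = 0.75591021
P = 11.3700 * 0.97726248 * 0.75591021 - 10.0200 * 1.00000000 * 0.69958494 = 1.3894

Answer: Price = 1.3894


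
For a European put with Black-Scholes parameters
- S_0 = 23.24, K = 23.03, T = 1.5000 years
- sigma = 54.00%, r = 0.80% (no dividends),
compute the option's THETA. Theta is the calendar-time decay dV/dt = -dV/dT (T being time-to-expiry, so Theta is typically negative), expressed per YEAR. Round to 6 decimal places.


Answer: Theta = -1.801508

Derivation:
d1 = 0.3625505163; d2 = -0.2988117142
phi(d1) = 0.3735662285; exp(-qT) = 1.0000000000; exp(-rT) = 0.9880717129
Theta = -S*exp(-qT)*phi(d1)*sigma/(2*sqrt(T)) + r*K*exp(-rT)*N(-d2) - q*S*exp(-qT)*N(-d1)
N(-d1) = 0.3584703404; N(-d2) = 0.6174581438; sqrt(T) = 1.2247448714
Term 1 = -23.2400 * 1.0000000000 * 0.3735662285 * 0.5400 / (2 * 1.2247448714) = -1.9139115626
Term 2 = 0.0080 * 23.0300 * 0.9880717129 * 0.6174581438 = 0.1124035206
Term 3 = 0 (no dividend yield, q = 0)
Theta = -1.9139115626 + (0.1124035206) + (0.0000000000) = -1.801508


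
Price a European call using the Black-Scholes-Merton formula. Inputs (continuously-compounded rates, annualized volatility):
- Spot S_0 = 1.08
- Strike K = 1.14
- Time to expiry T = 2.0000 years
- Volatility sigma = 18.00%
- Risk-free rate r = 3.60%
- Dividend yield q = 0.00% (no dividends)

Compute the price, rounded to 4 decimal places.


Answer: Price = 0.1183

Derivation:
d1 = (ln(S/K) + (r - q + 0.5*sigma^2) * T) / (sigma * sqrt(T)) = 0.19772583
d2 = d1 - sigma * sqrt(T) = -0.05683261
exp(-rT) = 0.93053090; exp(-qT) = 1.00000000
C = S_0 * exp(-qT) * N(d1) - K * exp(-rT) * N(d2)
N(d1) = 0.57837021; N(d2) = 0.47733927
C = 1.0800 * 1.00000000 * 0.57837021 - 1.1400 * 0.93053090 * 0.47733927 = 0.1183


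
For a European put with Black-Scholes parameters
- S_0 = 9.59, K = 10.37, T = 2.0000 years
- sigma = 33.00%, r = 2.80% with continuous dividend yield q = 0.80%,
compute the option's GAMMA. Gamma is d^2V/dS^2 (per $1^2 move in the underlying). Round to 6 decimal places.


Answer: Gamma = 0.086722

Derivation:
d1 = 0.1515005563; d2 = -0.3151899193
phi(d1) = 0.3943901061; exp(-qT) = 0.9841273201; exp(-rT) = 0.9455391359
Gamma = exp(-qT) * phi(d1) / (S * sigma * sqrt(T)) = 0.9841273201 * 0.3943901061 / (9.5900 * 0.3300 * 1.4142135624) = 0.086722


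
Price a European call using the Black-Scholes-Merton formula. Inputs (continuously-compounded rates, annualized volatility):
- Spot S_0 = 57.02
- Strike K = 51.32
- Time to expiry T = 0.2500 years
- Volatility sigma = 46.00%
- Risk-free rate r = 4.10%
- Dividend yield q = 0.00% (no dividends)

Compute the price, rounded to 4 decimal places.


Answer: Price = 8.6540

Derivation:
d1 = (ln(S/K) + (r - q + 0.5*sigma^2) * T) / (sigma * sqrt(T)) = 0.61748497
d2 = d1 - sigma * sqrt(T) = 0.38748497
exp(-rT) = 0.98980235; exp(-qT) = 1.00000000
C = S_0 * exp(-qT) * N(d1) - K * exp(-rT) * N(d2)
N(d1) = 0.73154255; N(d2) = 0.65080140
C = 57.0200 * 1.00000000 * 0.73154255 - 51.3200 * 0.98980235 * 0.65080140 = 8.6540


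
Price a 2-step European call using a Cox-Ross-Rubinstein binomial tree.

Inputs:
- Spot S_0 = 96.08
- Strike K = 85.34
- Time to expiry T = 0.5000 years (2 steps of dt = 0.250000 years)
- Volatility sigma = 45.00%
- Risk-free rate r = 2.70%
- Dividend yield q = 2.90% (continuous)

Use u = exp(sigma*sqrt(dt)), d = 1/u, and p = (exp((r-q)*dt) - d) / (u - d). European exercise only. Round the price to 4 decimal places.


dt = T/N = 0.250000
u = exp(sigma*sqrt(dt)) = 1.252323; d = 1/u = 0.798516
p = (exp((r-q)*dt) - d) / (u - d) = 0.442885
Discount per step: exp(-r*dt) = 0.993273
Stock lattice S(k, i) with i counting down-moves:
  k=0: S(0,0) = 96.0800
  k=1: S(1,0) = 120.3232; S(1,1) = 76.7214
  k=2: S(2,0) = 150.6834; S(2,1) = 96.0800; S(2,2) = 61.2633
Terminal payoffs V(N, i) = max(S_T - K, 0):
  V(2,0) = 65.343435; V(2,1) = 10.740000; V(2,2) = 0.000000
Backward induction: V(k, i) = exp(-r*dt) * [p * V(k+1, i) + (1-p) * V(k+1, i+1)].
  V(1,0) = exp(-r*dt) * [p*65.343435 + (1-p)*10.740000] = 34.688083
  V(1,1) = exp(-r*dt) * [p*10.740000 + (1-p)*0.000000] = 4.724582
  V(0,0) = exp(-r*dt) * [p*34.688083 + (1-p)*4.724582] = 17.873898

Answer: Price = V(0,0) = 17.8739


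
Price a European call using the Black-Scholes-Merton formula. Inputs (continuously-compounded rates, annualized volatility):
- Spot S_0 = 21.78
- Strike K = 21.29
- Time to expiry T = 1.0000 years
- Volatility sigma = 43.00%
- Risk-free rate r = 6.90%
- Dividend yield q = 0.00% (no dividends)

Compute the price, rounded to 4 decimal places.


Answer: Price = 4.5790

Derivation:
d1 = (ln(S/K) + (r - q + 0.5*sigma^2) * T) / (sigma * sqrt(T)) = 0.42838288
d2 = d1 - sigma * sqrt(T) = -0.00161712
exp(-rT) = 0.93332668; exp(-qT) = 1.00000000
C = S_0 * exp(-qT) * N(d1) - K * exp(-rT) * N(d2)
N(d1) = 0.66581381; N(d2) = 0.49935486
C = 21.7800 * 1.00000000 * 0.66581381 - 21.2900 * 0.93332668 * 0.49935486 = 4.5790


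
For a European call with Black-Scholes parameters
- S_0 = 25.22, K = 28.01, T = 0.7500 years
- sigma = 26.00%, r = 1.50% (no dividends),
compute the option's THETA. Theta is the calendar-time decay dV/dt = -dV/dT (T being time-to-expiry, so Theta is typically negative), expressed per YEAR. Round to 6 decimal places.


Answer: Theta = -1.566389

Derivation:
d1 = -0.3034386859; d2 = -0.5286052909
phi(d1) = 0.3809923239; exp(-qT) = 1.0000000000; exp(-rT) = 0.9888130446
Theta = -S*exp(-qT)*phi(d1)*sigma/(2*sqrt(T)) - r*K*exp(-rT)*N(d2) + q*S*exp(-qT)*N(d1)
N(d1) = 0.3807777837; N(d2) = 0.2985396446; sqrt(T) = 0.8660254038
Term 1 = -25.2200 * 1.0000000000 * 0.3809923239 * 0.2600 / (2 * 0.8660254038) = -1.4423611913
Term 2 = -0.0150 * 28.0100 * 0.9888130446 * 0.2985396446 = -0.1240282358
Term 3 = 0 (no dividend yield, q = 0)
Theta = -1.4423611913 + (-0.1240282358) + (0.0000000000) = -1.566389


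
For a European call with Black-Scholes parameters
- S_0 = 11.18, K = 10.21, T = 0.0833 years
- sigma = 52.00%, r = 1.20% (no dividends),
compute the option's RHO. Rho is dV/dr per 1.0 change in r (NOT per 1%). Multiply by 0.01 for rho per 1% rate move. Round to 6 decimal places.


Answer: Rho = 0.598270

Derivation:
d1 = 0.6864330916; d2 = 0.5363520468
phi(d1) = 0.3152044737; exp(-qT) = 1.0000000000; exp(-rT) = 0.9990008994
N(d2) = 0.7041423669
Rho = K*T*exp(-rT)*N(d2) = 10.2100 * 0.0833 * 0.9990008994 * 0.7041423669 = 0.598270


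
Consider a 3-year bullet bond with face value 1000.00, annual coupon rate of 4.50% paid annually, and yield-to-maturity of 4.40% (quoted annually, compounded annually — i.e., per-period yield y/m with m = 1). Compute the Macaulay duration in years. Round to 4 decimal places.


Answer: Macaulay duration = 2.8729 years

Derivation:
Coupon per period c = face * coupon_rate / m = 45.000000
Periods per year m = 1; per-period yield y/m = 0.044000
Number of cashflows N = 3
Cashflows (t years, CF_t, discount factor 1/(1+y/m)^(m*t), PV):
  t = 1.0000: CF_t = 45.000000, DF = 0.957854, PV = 43.103448
  t = 2.0000: CF_t = 45.000000, DF = 0.917485, PV = 41.286828
  t = 3.0000: CF_t = 1045.000000, DF = 0.878817, PV = 918.363880
Price P = sum_t PV_t = 1002.754157
Macaulay numerator sum_t t * PV_t:
  t * PV_t at t = 1.0000: 43.103448
  t * PV_t at t = 2.0000: 82.573656
  t * PV_t at t = 3.0000: 2755.091641
Macaulay duration D = (sum_t t * PV_t) / P = 2880.768745 / 1002.754157 = 2.872856


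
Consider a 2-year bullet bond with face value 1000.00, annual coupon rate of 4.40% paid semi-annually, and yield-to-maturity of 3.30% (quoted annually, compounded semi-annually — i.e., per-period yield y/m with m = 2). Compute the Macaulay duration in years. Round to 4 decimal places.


Answer: Macaulay duration = 1.9371 years

Derivation:
Coupon per period c = face * coupon_rate / m = 22.000000
Periods per year m = 2; per-period yield y/m = 0.016500
Number of cashflows N = 4
Cashflows (t years, CF_t, discount factor 1/(1+y/m)^(m*t), PV):
  t = 0.5000: CF_t = 22.000000, DF = 0.983768, PV = 21.642892
  t = 1.0000: CF_t = 22.000000, DF = 0.967799, PV = 21.291581
  t = 1.5000: CF_t = 22.000000, DF = 0.952090, PV = 20.945973
  t = 2.0000: CF_t = 1022.000000, DF = 0.936635, PV = 957.241159
Price P = sum_t PV_t = 1021.121605
Macaulay numerator sum_t t * PV_t:
  t * PV_t at t = 0.5000: 10.821446
  t * PV_t at t = 1.0000: 21.291581
  t * PV_t at t = 1.5000: 31.418959
  t * PV_t at t = 2.0000: 1914.482318
Macaulay duration D = (sum_t t * PV_t) / P = 1978.014304 / 1021.121605 = 1.937100


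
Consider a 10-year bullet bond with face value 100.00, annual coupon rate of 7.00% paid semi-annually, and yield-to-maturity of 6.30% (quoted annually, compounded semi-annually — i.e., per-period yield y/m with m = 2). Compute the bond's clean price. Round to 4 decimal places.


Answer: Price = 105.1356

Derivation:
Coupon per period c = face * coupon_rate / m = 3.500000
Periods per year m = 2; per-period yield y/m = 0.031500
Number of cashflows N = 20
Cashflows (t years, CF_t, discount factor 1/(1+y/m)^(m*t), PV):
  t = 0.5000: CF_t = 3.500000, DF = 0.969462, PV = 3.393117
  t = 1.0000: CF_t = 3.500000, DF = 0.939856, PV = 3.289498
  t = 1.5000: CF_t = 3.500000, DF = 0.911155, PV = 3.189043
  t = 2.0000: CF_t = 3.500000, DF = 0.883330, PV = 3.091656
  t = 2.5000: CF_t = 3.500000, DF = 0.856355, PV = 2.997243
  t = 3.0000: CF_t = 3.500000, DF = 0.830204, PV = 2.905713
  t = 3.5000: CF_t = 3.500000, DF = 0.804851, PV = 2.816978
  t = 4.0000: CF_t = 3.500000, DF = 0.780272, PV = 2.730953
  t = 4.5000: CF_t = 3.500000, DF = 0.756444, PV = 2.647555
  t = 5.0000: CF_t = 3.500000, DF = 0.733344, PV = 2.566704
  t = 5.5000: CF_t = 3.500000, DF = 0.710949, PV = 2.488321
  t = 6.0000: CF_t = 3.500000, DF = 0.689238, PV = 2.412333
  t = 6.5000: CF_t = 3.500000, DF = 0.668190, PV = 2.338665
  t = 7.0000: CF_t = 3.500000, DF = 0.647785, PV = 2.267247
  t = 7.5000: CF_t = 3.500000, DF = 0.628003, PV = 2.198009
  t = 8.0000: CF_t = 3.500000, DF = 0.608825, PV = 2.130887
  t = 8.5000: CF_t = 3.500000, DF = 0.590232, PV = 2.065813
  t = 9.0000: CF_t = 3.500000, DF = 0.572208, PV = 2.002728
  t = 9.5000: CF_t = 3.500000, DF = 0.554734, PV = 1.941568
  t = 10.0000: CF_t = 103.500000, DF = 0.537793, PV = 55.661602
Price P = sum_t PV_t = 105.135630


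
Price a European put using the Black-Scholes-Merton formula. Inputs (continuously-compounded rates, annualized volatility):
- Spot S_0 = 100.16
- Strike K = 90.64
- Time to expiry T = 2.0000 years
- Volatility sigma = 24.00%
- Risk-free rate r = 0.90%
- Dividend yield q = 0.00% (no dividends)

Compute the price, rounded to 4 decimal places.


Answer: Price = 7.9312

Derivation:
d1 = (ln(S/K) + (r - q + 0.5*sigma^2) * T) / (sigma * sqrt(T)) = 0.51699314
d2 = d1 - sigma * sqrt(T) = 0.17758189
exp(-rT) = 0.98216103; exp(-qT) = 1.00000000
P = K * exp(-rT) * N(-d2) - S_0 * exp(-qT) * N(-d1)
N(-d1) = 0.30258047; N(-d2) = 0.42952568
P = 90.6400 * 0.98216103 * 0.42952568 - 100.1600 * 1.00000000 * 0.30258047 = 7.9312


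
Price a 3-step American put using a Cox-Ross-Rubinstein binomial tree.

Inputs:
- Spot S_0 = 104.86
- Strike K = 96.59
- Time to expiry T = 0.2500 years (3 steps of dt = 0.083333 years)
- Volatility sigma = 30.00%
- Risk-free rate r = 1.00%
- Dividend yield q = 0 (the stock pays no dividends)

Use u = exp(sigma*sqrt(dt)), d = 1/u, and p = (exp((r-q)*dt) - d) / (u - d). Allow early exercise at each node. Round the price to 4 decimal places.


Answer: Price = V(0,0) = 2.3522

Derivation:
dt = T/N = 0.083333
u = exp(sigma*sqrt(dt)) = 1.090463; d = 1/u = 0.917042
p = (exp((r-q)*dt) - d) / (u - d) = 0.483170
Discount per step: exp(-r*dt) = 0.999167
Stock lattice S(k, i) with i counting down-moves:
  k=0: S(0,0) = 104.8600
  k=1: S(1,0) = 114.3460; S(1,1) = 96.1610
  k=2: S(2,0) = 124.6901; S(2,1) = 104.8600; S(2,2) = 88.1836
  k=3: S(3,0) = 135.9699; S(3,1) = 114.3460; S(3,2) = 96.1610; S(3,3) = 80.8680
Terminal payoffs V(N, i) = max(K - S_T, 0):
  V(3,0) = 0.000000; V(3,1) = 0.000000; V(3,2) = 0.429027; V(3,3) = 15.721975
Backward induction: V(k, i) = exp(-r*dt) * [p * V(k+1, i) + (1-p) * V(k+1, i+1)]; then take max(V_cont, immediate exercise) for American.
  V(2,0) = exp(-r*dt) * [p*0.000000 + (1-p)*0.000000] = 0.000000; exercise = 0.000000; V(2,0) = max -> 0.000000
  V(2,1) = exp(-r*dt) * [p*0.000000 + (1-p)*0.429027] = 0.221549; exercise = 0.000000; V(2,1) = max -> 0.221549
  V(2,2) = exp(-r*dt) * [p*0.429027 + (1-p)*15.721975] = 8.325938; exercise = 8.406396; V(2,2) = max -> 8.406396
  V(1,0) = exp(-r*dt) * [p*0.000000 + (1-p)*0.221549] = 0.114408; exercise = 0.000000; V(1,0) = max -> 0.114408
  V(1,1) = exp(-r*dt) * [p*0.221549 + (1-p)*8.406396] = 4.448015; exercise = 0.429027; V(1,1) = max -> 4.448015
  V(0,0) = exp(-r*dt) * [p*0.114408 + (1-p)*4.448015] = 2.352184; exercise = 0.000000; V(0,0) = max -> 2.352184


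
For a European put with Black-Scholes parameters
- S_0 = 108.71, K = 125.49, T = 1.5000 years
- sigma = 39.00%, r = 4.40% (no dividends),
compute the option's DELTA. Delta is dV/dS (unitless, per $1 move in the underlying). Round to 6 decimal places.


d1 = 0.0764841911; d2 = -0.4011663088
phi(d1) = 0.3977771127; exp(-qT) = 1.0000000000; exp(-rT) = 0.9361308643
N(-d1) = 0.4695169454
Delta = -exp(-qT) * N(-d1) = -1.0000000000 * 0.4695169454 = -0.469517

Answer: Delta = -0.469517


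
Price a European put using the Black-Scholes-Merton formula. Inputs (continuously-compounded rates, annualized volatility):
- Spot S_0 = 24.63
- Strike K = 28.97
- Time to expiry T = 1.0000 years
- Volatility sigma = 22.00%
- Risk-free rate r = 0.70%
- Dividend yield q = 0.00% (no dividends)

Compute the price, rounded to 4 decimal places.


d1 = (ln(S/K) + (r - q + 0.5*sigma^2) * T) / (sigma * sqrt(T)) = -0.59588909
d2 = d1 - sigma * sqrt(T) = -0.81588909
exp(-rT) = 0.99302444; exp(-qT) = 1.00000000
P = K * exp(-rT) * N(-d2) - S_0 * exp(-qT) * N(-d1)
N(-d1) = 0.72437534; N(-d2) = 0.79271821
P = 28.9700 * 0.99302444 * 0.79271821 - 24.6300 * 1.00000000 * 0.72437534 = 4.9635

Answer: Price = 4.9635


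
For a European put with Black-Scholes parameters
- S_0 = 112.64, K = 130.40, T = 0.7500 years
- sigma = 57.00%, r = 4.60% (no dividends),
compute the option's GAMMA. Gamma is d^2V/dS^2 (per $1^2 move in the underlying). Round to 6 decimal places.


Answer: Gamma = 0.007173

Derivation:
d1 = 0.0201115265; d2 = -0.4735229537
phi(d1) = 0.3988616078; exp(-qT) = 1.0000000000; exp(-rT) = 0.9660883397
Gamma = exp(-qT) * phi(d1) / (S * sigma * sqrt(T)) = 1.0000000000 * 0.3988616078 / (112.6400 * 0.5700 * 0.8660254038) = 0.007173


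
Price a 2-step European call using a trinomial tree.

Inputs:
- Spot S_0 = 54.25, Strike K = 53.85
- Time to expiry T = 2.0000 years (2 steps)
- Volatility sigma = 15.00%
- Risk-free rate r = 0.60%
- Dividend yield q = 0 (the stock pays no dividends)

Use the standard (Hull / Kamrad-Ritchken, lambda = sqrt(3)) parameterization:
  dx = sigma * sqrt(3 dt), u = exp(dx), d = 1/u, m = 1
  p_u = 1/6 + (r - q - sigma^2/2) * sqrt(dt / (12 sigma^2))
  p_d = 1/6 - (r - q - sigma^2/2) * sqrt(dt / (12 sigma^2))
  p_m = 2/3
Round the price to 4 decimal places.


Answer: Price = V(0,0) = 4.5048

Derivation:
dt = T/N = 1.000000; dx = sigma*sqrt(3*dt) = 0.259808
u = exp(dx) = 1.296681; d = 1/u = 0.771200
p_u = 0.156563, p_m = 0.666667, p_d = 0.176770
Discount per step: exp(-r*dt) = 0.994018
Stock lattice S(k, j) with j the centered position index:
  k=0: S(0,+0) = 54.2500
  k=1: S(1,-1) = 41.8376; S(1,+0) = 54.2500; S(1,+1) = 70.3449
  k=2: S(2,-2) = 32.2652; S(2,-1) = 41.8376; S(2,+0) = 54.2500; S(2,+1) = 70.3449; S(2,+2) = 91.2149
Terminal payoffs V(N, j) = max(S_T - K, 0):
  V(2,-2) = 0.000000; V(2,-1) = 0.000000; V(2,+0) = 0.400000; V(2,+1) = 16.494923; V(2,+2) = 37.364898
Backward induction: V(k, j) = exp(-r*dt) * [p_u * V(k+1, j+1) + p_m * V(k+1, j) + p_d * V(k+1, j-1)]
  V(1,-1) = exp(-r*dt) * [p_u*0.400000 + p_m*0.000000 + p_d*0.000000] = 0.062251
  V(1,+0) = exp(-r*dt) * [p_u*16.494923 + p_m*0.400000 + p_d*0.000000] = 2.832118
  V(1,+1) = exp(-r*dt) * [p_u*37.364898 + p_m*16.494923 + p_d*0.400000] = 16.816086
  V(0,+0) = exp(-r*dt) * [p_u*16.816086 + p_m*2.832118 + p_d*0.062251] = 4.504750


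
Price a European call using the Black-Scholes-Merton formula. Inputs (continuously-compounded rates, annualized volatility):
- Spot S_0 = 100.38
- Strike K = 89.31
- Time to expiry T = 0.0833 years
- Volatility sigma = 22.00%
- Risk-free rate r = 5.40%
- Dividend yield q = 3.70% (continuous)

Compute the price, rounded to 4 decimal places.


d1 = (ln(S/K) + (r - q + 0.5*sigma^2) * T) / (sigma * sqrt(T)) = 1.89432104
d2 = d1 - sigma * sqrt(T) = 1.83082522
exp(-rT) = 0.99551190; exp(-qT) = 0.99692264
C = S_0 * exp(-qT) * N(d1) - K * exp(-rT) * N(d2)
N(d1) = 0.97090880; N(d2) = 0.96643668
C = 100.3800 * 0.99692264 * 0.97090880 - 89.3100 * 0.99551190 * 0.96643668 = 11.2348

Answer: Price = 11.2348


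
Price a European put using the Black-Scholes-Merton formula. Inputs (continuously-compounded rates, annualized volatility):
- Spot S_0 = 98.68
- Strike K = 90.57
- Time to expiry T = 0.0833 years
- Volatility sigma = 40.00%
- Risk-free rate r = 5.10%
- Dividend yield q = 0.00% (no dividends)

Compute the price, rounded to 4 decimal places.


Answer: Price = 1.3555

Derivation:
d1 = (ln(S/K) + (r - q + 0.5*sigma^2) * T) / (sigma * sqrt(T)) = 0.83736775
d2 = d1 - sigma * sqrt(T) = 0.72192079
exp(-rT) = 0.99576071; exp(-qT) = 1.00000000
P = K * exp(-rT) * N(-d2) - S_0 * exp(-qT) * N(-d1)
N(-d1) = 0.20119294; N(-d2) = 0.23517159
P = 90.5700 * 0.99576071 * 0.23517159 - 98.6800 * 1.00000000 * 0.20119294 = 1.3555


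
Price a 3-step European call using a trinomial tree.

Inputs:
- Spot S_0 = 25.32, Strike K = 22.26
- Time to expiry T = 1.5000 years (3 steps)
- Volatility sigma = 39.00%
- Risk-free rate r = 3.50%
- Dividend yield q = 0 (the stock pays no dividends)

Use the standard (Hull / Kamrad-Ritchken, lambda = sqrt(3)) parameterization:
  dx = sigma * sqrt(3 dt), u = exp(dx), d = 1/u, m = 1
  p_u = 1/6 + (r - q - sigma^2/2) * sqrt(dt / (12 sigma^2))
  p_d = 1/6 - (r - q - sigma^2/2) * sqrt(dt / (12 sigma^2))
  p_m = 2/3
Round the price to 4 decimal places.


Answer: Price = V(0,0) = 6.7824

Derivation:
dt = T/N = 0.500000; dx = sigma*sqrt(3*dt) = 0.477650
u = exp(dx) = 1.612282; d = 1/u = 0.620239
p_u = 0.145181, p_m = 0.666667, p_d = 0.188152
Discount per step: exp(-r*dt) = 0.982652
Stock lattice S(k, j) with j the centered position index:
  k=0: S(0,+0) = 25.3200
  k=1: S(1,-1) = 15.7044; S(1,+0) = 25.3200; S(1,+1) = 40.8230
  k=2: S(2,-2) = 9.7405; S(2,-1) = 15.7044; S(2,+0) = 25.3200; S(2,+1) = 40.8230; S(2,+2) = 65.8181
  k=3: S(3,-3) = 6.0414; S(3,-2) = 9.7405; S(3,-1) = 15.7044; S(3,+0) = 25.3200; S(3,+1) = 40.8230; S(3,+2) = 65.8181; S(3,+3) = 106.1174
Terminal payoffs V(N, j) = max(S_T - K, 0):
  V(3,-3) = 0.000000; V(3,-2) = 0.000000; V(3,-1) = 0.000000; V(3,+0) = 3.060000; V(3,+1) = 18.562978; V(3,+2) = 43.558147; V(3,+3) = 83.857407
Backward induction: V(k, j) = exp(-r*dt) * [p_u * V(k+1, j+1) + p_m * V(k+1, j) + p_d * V(k+1, j-1)]
  V(2,-2) = exp(-r*dt) * [p_u*0.000000 + p_m*0.000000 + p_d*0.000000] = 0.000000
  V(2,-1) = exp(-r*dt) * [p_u*3.060000 + p_m*0.000000 + p_d*0.000000] = 0.436548
  V(2,+0) = exp(-r*dt) * [p_u*18.562978 + p_m*3.060000 + p_d*0.000000] = 4.652855
  V(2,+1) = exp(-r*dt) * [p_u*43.558147 + p_m*18.562978 + p_d*3.060000] = 18.940515
  V(2,+2) = exp(-r*dt) * [p_u*83.857407 + p_m*43.558147 + p_d*18.562978] = 43.930405
  V(1,-1) = exp(-r*dt) * [p_u*4.652855 + p_m*0.436548 + p_d*0.000000] = 0.949772
  V(1,+0) = exp(-r*dt) * [p_u*18.940515 + p_m*4.652855 + p_d*0.436548] = 5.830910
  V(1,+1) = exp(-r*dt) * [p_u*43.930405 + p_m*18.940515 + p_d*4.652855] = 19.535448
  V(0,+0) = exp(-r*dt) * [p_u*19.535448 + p_m*5.830910 + p_d*0.949772] = 6.782420


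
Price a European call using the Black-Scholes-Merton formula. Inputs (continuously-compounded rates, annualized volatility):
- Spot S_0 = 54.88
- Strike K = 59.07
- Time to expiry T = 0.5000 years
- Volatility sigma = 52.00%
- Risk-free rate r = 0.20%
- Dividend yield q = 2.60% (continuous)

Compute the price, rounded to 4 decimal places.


d1 = (ln(S/K) + (r - q + 0.5*sigma^2) * T) / (sigma * sqrt(T)) = -0.04888337
d2 = d1 - sigma * sqrt(T) = -0.41657890
exp(-rT) = 0.99900050; exp(-qT) = 0.98708414
C = S_0 * exp(-qT) * N(d1) - K * exp(-rT) * N(d2)
N(d1) = 0.48050612; N(d2) = 0.33849322
C = 54.8800 * 0.98708414 * 0.48050612 - 59.0700 * 0.99900050 * 0.33849322 = 6.0548

Answer: Price = 6.0548


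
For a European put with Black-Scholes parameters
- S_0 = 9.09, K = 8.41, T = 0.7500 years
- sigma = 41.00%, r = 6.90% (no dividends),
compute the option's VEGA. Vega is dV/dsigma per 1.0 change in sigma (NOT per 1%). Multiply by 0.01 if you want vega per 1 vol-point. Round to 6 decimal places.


d1 = 0.5422612692; d2 = 0.1871908537
phi(d1) = 0.3443963257; exp(-qT) = 1.0000000000; exp(-rT) = 0.9495662287
Vega = S * exp(-qT) * phi(d1) * sqrt(T) = 9.0900 * 1.0000000000 * 0.3443963257 * 0.8660254038 = 2.711147

Answer: Vega = 2.711147


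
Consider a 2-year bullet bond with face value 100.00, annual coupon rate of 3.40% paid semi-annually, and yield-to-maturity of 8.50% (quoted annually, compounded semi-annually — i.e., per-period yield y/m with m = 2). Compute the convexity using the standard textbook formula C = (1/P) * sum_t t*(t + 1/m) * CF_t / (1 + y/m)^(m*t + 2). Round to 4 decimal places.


Coupon per period c = face * coupon_rate / m = 1.700000
Periods per year m = 2; per-period yield y/m = 0.042500
Number of cashflows N = 4
Cashflows (t years, CF_t, discount factor 1/(1+y/m)^(m*t), PV):
  t = 0.5000: CF_t = 1.700000, DF = 0.959233, PV = 1.630695
  t = 1.0000: CF_t = 1.700000, DF = 0.920127, PV = 1.564216
  t = 1.5000: CF_t = 1.700000, DF = 0.882616, PV = 1.500447
  t = 2.0000: CF_t = 101.700000, DF = 0.846634, PV = 86.102686
Price P = sum_t PV_t = 90.798045
Convexity numerator sum_t t*(t + 1/m) * CF_t / (1+y/m)^(m*t + 2):
  t = 0.5000: term = 0.750224
  t = 1.0000: term = 2.158917
  t = 1.5000: term = 4.141807
  t = 2.0000: term = 396.127119
Convexity = (1/P) * sum = 403.178067 / 90.798045 = 4.440383

Answer: Convexity = 4.4404


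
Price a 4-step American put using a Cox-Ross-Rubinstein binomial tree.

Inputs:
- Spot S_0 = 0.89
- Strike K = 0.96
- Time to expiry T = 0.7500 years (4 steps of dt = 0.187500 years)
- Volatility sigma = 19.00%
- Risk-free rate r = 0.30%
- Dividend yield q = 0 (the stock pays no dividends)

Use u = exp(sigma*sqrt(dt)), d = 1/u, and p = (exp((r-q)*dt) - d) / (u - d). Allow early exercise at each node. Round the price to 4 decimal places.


Answer: Price = V(0,0) = 0.1040

Derivation:
dt = T/N = 0.187500
u = exp(sigma*sqrt(dt)) = 1.085752; d = 1/u = 0.921021
p = (exp((r-q)*dt) - d) / (u - d) = 0.482859
Discount per step: exp(-r*dt) = 0.999438
Stock lattice S(k, i) with i counting down-moves:
  k=0: S(0,0) = 0.8900
  k=1: S(1,0) = 0.9663; S(1,1) = 0.8197
  k=2: S(2,0) = 1.0492; S(2,1) = 0.8900; S(2,2) = 0.7550
  k=3: S(3,0) = 1.1392; S(3,1) = 0.9663; S(3,2) = 0.8197; S(3,3) = 0.6953
  k=4: S(4,0) = 1.2368; S(4,1) = 1.0492; S(4,2) = 0.8900; S(4,3) = 0.7550; S(4,4) = 0.6404
Terminal payoffs V(N, i) = max(K - S_T, 0):
  V(4,0) = 0.000000; V(4,1) = 0.000000; V(4,2) = 0.070000; V(4,3) = 0.205031; V(4,4) = 0.319575
Backward induction: V(k, i) = exp(-r*dt) * [p * V(k+1, i) + (1-p) * V(k+1, i+1)]; then take max(V_cont, immediate exercise) for American.
  V(3,0) = exp(-r*dt) * [p*0.000000 + (1-p)*0.000000] = 0.000000; exercise = 0.000000; V(3,0) = max -> 0.000000
  V(3,1) = exp(-r*dt) * [p*0.000000 + (1-p)*0.070000] = 0.036180; exercise = 0.000000; V(3,1) = max -> 0.036180
  V(3,2) = exp(-r*dt) * [p*0.070000 + (1-p)*0.205031] = 0.139751; exercise = 0.140291; V(3,2) = max -> 0.140291
  V(3,3) = exp(-r*dt) * [p*0.205031 + (1-p)*0.319575] = 0.264118; exercise = 0.264658; V(3,3) = max -> 0.264658
  V(2,0) = exp(-r*dt) * [p*0.000000 + (1-p)*0.036180] = 0.018699; exercise = 0.000000; V(2,0) = max -> 0.018699
  V(2,1) = exp(-r*dt) * [p*0.036180 + (1-p)*0.140291] = 0.089969; exercise = 0.070000; V(2,1) = max -> 0.089969
  V(2,2) = exp(-r*dt) * [p*0.140291 + (1-p)*0.264658] = 0.204491; exercise = 0.205031; V(2,2) = max -> 0.205031
  V(1,0) = exp(-r*dt) * [p*0.018699 + (1-p)*0.089969] = 0.055525; exercise = 0.000000; V(1,0) = max -> 0.055525
  V(1,1) = exp(-r*dt) * [p*0.089969 + (1-p)*0.205031] = 0.149388; exercise = 0.140291; V(1,1) = max -> 0.149388
  V(0,0) = exp(-r*dt) * [p*0.055525 + (1-p)*0.149388] = 0.104007; exercise = 0.070000; V(0,0) = max -> 0.104007


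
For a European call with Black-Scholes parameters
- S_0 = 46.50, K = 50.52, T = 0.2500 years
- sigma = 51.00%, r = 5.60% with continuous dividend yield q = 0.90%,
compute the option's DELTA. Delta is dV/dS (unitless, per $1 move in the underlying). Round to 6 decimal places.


Answer: Delta = 0.438768

Derivation:
d1 = -0.1515862153; d2 = -0.4065862153
phi(d1) = 0.3943849866; exp(-qT) = 0.9977525294; exp(-rT) = 0.9860975443
N(d1) = 0.4397566532
Delta = exp(-qT) * N(d1) = 0.9977525294 * 0.4397566532 = 0.438768


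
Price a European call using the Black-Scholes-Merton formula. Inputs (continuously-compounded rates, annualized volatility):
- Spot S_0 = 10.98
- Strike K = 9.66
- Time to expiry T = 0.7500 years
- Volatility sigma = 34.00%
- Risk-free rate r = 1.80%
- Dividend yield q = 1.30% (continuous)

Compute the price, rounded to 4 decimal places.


d1 = (ln(S/K) + (r - q + 0.5*sigma^2) * T) / (sigma * sqrt(T)) = 0.59494854
d2 = d1 - sigma * sqrt(T) = 0.30049991
exp(-rT) = 0.98659072; exp(-qT) = 0.99029738
C = S_0 * exp(-qT) * N(d1) - K * exp(-rT) * N(d2)
N(d1) = 0.72406107; N(d2) = 0.61810207
C = 10.9800 * 0.99029738 * 0.72406107 - 9.6600 * 0.98659072 * 0.61810207 = 1.9823

Answer: Price = 1.9823
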